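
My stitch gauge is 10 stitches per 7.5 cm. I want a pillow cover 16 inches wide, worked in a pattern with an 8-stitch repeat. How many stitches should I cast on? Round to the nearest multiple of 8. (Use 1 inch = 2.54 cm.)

16 in = 16 × 2.54 = 40.64 cm.
10 / 7.5 = 1.333 sts/cm.
40.64 × 1.333 = 54.19 sts.
→ 56.

Cast on 56 stitches.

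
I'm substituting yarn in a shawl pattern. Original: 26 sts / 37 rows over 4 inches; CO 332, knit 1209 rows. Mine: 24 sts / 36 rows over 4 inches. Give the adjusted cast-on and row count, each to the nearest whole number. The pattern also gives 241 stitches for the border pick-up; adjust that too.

Cast on 306 stitches; work 1176 rows; border pick-up 222 stitches.

Stitches: 332 × 24/26 = 306.46 → 306.
Rows: 1209 × 36/37 = 1176.32 → 1176.
border pick-up: 241 × 24/26 = 222.46 → 222.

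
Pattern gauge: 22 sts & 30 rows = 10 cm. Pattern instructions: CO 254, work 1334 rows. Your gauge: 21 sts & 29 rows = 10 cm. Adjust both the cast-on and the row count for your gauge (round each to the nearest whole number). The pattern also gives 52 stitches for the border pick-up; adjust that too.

Cast on 242 stitches; work 1290 rows; border pick-up 50 stitches.

Stitches: 254 × 21/22 = 242.45 → 242.
Rows: 1334 × 29/30 = 1289.53 → 1290.
border pick-up: 52 × 21/22 = 49.64 → 50.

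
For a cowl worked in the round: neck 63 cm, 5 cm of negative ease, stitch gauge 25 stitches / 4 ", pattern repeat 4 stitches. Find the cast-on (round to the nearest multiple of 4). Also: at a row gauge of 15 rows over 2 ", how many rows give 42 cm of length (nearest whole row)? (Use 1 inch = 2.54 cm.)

Finished = 63 − 5 = 58 cm.
58 cm × 1/2.54 = 22.83 inches.
25/4 = 6.25 sts per in; 22.83 × 6.25 = 142.72 sts.
Nearest multiple of 4 → 144.
42 cm = 16.54 inches; × 7.5 = 124.02 → 124 rows.

Cast on 144 stitches; work 124 rows.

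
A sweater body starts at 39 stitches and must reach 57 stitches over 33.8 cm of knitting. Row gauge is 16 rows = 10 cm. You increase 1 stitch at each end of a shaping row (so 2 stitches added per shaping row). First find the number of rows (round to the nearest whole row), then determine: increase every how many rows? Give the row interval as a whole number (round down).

Rows = 33.8 × 1.6 = 54.1 → 54 rows.
Stitches to add: 18 → 9 shaping rows (at 2 st each).
54 / 9 = 6.00 → every 6 rows.

Increase every 6th row.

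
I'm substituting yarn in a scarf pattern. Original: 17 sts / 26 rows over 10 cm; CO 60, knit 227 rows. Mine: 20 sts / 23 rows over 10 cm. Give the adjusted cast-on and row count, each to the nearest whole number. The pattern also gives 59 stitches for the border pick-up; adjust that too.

Cast on 71 stitches; work 201 rows; border pick-up 69 stitches.

Stitches: 60 × 20/17 = 70.59 → 71.
Rows: 227 × 23/26 = 200.81 → 201.
border pick-up: 59 × 20/17 = 69.41 → 69.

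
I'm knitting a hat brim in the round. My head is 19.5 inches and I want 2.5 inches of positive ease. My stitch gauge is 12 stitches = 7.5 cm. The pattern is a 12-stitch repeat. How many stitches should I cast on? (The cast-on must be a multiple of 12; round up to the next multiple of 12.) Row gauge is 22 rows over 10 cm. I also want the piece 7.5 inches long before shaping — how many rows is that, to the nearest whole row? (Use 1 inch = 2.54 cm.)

Finished = 19.5 + 2.5 = 22 inches.
22 inches × 2.54 = 55.88 cm.
12/7.5 = 1.6 sts per cm; 55.88 × 1.6 = 89.41 sts.
Next multiple of 12 → 96.
7.5 inches = 19.05 cm; × 2.2 = 41.91 → 42 rows.

Cast on 96 stitches; work 42 rows.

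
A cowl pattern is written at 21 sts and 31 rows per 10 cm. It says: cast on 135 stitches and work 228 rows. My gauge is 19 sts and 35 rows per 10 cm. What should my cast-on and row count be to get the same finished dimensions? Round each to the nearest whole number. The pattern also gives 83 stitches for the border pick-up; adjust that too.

Stitches: 135 × 19/21 = 122.14 → 122.
Rows: 228 × 35/31 = 257.42 → 257.
border pick-up: 83 × 19/21 = 75.10 → 75.

Cast on 122 stitches; work 257 rows; border pick-up 75 stitches.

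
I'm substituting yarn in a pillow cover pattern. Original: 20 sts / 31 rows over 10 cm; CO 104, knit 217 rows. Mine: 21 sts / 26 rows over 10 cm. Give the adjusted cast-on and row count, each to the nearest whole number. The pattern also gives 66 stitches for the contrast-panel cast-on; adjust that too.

Cast on 109 stitches; work 182 rows; contrast-panel cast-on 69 stitches.

Stitches: 104 × 21/20 = 109.20 → 109.
Rows: 217 × 26/31 = 182.00 → 182.
contrast-panel cast-on: 66 × 21/20 = 69.30 → 69.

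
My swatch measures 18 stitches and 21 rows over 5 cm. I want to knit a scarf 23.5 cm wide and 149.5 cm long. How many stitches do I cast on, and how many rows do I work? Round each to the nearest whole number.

Cast on 85 stitches and work 628 rows.

Stitch gauge = 18/5 = 3.6 sts/cm; 23.5 × 3.6 = 84.60 → 85 sts.
Row gauge = 21/5 = 4.2 rows/cm; 149.5 × 4.2 = 627.90 → 628 rows.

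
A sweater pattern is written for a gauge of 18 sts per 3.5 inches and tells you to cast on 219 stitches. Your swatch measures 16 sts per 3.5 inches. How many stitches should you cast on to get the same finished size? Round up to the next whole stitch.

Scale factor = 16 / 18 = 0.889.
219 × 16 / 18 = 194.67 sts.
→ 195 sts.

195 stitches.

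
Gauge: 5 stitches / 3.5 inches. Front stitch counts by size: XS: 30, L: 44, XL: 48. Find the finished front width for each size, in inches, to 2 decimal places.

5/3.5 = 1.429 sts per in.
XS: 30 / 1.429 = 21.000 → 21.00 in.
L: 44 / 1.429 = 30.800 → 30.80 in.
XL: 48 / 1.429 = 33.600 → 33.60 in.

XS 21.00 inches; L 30.80 inches; XL 33.60 inches.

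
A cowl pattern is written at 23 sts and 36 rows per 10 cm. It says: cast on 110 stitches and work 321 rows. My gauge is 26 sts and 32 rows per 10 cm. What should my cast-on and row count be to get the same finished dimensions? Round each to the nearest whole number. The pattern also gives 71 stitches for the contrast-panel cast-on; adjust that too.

Stitches: 110 × 26/23 = 124.35 → 124.
Rows: 321 × 32/36 = 285.33 → 285.
contrast-panel cast-on: 71 × 26/23 = 80.26 → 80.

Cast on 124 stitches; work 285 rows; contrast-panel cast-on 80 stitches.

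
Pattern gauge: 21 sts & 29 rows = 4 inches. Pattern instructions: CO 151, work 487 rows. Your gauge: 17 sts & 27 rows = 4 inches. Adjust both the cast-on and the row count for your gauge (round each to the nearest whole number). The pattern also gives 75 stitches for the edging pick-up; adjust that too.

Cast on 122 stitches; work 453 rows; edging pick-up 61 stitches.

Stitches: 151 × 17/21 = 122.24 → 122.
Rows: 487 × 27/29 = 453.41 → 453.
edging pick-up: 75 × 17/21 = 60.71 → 61.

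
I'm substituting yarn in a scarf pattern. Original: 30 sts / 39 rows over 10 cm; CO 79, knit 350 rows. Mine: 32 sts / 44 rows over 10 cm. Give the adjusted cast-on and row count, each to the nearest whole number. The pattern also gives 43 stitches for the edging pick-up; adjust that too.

Stitches: 79 × 32/30 = 84.27 → 84.
Rows: 350 × 44/39 = 394.87 → 395.
edging pick-up: 43 × 32/30 = 45.87 → 46.

Cast on 84 stitches; work 395 rows; edging pick-up 46 stitches.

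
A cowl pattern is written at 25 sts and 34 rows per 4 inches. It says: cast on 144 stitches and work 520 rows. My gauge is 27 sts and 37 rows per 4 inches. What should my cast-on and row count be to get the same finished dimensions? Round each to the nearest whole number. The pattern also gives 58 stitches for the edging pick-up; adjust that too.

Cast on 156 stitches; work 566 rows; edging pick-up 63 stitches.

Stitches: 144 × 27/25 = 155.52 → 156.
Rows: 520 × 37/34 = 565.88 → 566.
edging pick-up: 58 × 27/25 = 62.64 → 63.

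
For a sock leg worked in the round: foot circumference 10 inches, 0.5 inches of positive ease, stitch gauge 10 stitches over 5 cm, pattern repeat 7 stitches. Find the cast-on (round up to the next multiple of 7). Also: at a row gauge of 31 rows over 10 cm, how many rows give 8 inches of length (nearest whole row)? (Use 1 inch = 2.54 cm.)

Cast on 56 stitches; work 63 rows.

Finished = 10 + 0.5 = 10.5 inches.
10.5 inches × 2.54 = 26.67 cm.
10/5 = 2 sts per cm; 26.67 × 2 = 53.34 sts.
Next multiple of 7 → 56.
8 inches = 20.32 cm; × 3.1 = 62.99 → 63 rows.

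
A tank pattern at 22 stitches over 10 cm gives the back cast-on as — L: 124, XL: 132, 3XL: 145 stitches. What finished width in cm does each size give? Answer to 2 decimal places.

L 56.36 cm; XL 60.00 cm; 3XL 65.91 cm.

22/10 = 2.2 sts per cm.
L: 124 / 2.2 = 56.364 → 56.36 cm.
XL: 132 / 2.2 = 60.000 → 60.00 cm.
3XL: 145 / 2.2 = 65.909 → 65.91 cm.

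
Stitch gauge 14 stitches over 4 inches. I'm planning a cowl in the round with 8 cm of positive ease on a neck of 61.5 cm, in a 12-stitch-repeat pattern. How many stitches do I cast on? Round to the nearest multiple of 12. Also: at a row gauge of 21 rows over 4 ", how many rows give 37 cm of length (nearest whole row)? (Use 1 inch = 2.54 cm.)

Finished = 61.5 + 8 = 69.5 cm.
69.5 cm × 1/2.54 = 27.36 inches.
14/4 = 3.5 sts per in; 27.36 × 3.5 = 95.77 sts.
Nearest multiple of 12 → 96.
37 cm = 14.57 inches; × 5.25 = 76.48 → 76 rows.

Cast on 96 stitches; work 76 rows.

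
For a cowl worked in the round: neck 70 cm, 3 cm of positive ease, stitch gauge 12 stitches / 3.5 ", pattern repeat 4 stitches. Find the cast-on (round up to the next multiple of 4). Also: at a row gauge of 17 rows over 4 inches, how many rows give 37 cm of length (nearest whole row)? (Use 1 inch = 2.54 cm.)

Cast on 100 stitches; work 62 rows.

Finished = 70 + 3 = 73 cm.
73 cm × 1/2.54 = 28.74 inches.
12/3.5 = 3.429 sts per in; 28.74 × 3.429 = 98.54 sts.
Next multiple of 4 → 100.
37 cm = 14.57 inches; × 4.25 = 61.91 → 62 rows.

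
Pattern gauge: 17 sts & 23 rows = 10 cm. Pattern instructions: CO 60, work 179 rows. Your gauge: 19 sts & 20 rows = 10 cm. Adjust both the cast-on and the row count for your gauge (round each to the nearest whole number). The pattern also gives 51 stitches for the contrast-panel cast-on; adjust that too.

Cast on 67 stitches; work 156 rows; contrast-panel cast-on 57 stitches.

Stitches: 60 × 19/17 = 67.06 → 67.
Rows: 179 × 20/23 = 155.65 → 156.
contrast-panel cast-on: 51 × 19/17 = 57.00 → 57.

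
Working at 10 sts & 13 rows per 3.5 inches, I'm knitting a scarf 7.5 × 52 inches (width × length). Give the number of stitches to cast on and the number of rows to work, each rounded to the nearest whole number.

Cast on 21 stitches and work 193 rows.

Stitch gauge = 10/3.5 = 2.857 sts/in; 7.5 × 2.857 = 21.43 → 21 sts.
Row gauge = 13/3.5 = 3.714 rows/in; 52 × 3.714 = 193.14 → 193 rows.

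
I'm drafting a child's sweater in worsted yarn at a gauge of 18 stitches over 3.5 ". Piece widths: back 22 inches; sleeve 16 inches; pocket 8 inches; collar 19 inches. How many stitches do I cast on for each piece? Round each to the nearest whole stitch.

back 113; sleeve 82; pocket 41; collar 98.

Rate = 18/3.5 = 5.143 sts per in.
back: 22 × 5.143 = 113.14 → 113.
sleeve: 16 × 5.143 = 82.29 → 82.
pocket: 8 × 5.143 = 41.14 → 41.
collar: 19 × 5.143 = 97.71 → 98.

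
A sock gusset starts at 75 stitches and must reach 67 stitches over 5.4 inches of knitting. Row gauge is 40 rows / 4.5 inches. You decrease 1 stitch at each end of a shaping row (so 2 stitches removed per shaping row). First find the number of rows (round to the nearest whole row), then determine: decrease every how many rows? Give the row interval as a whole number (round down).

Decrease every 12th row.

Rows = 5.4 × 8.889 = 48.0 → 48 rows.
Stitches to remove: 8 → 4 shaping rows (at 2 st each).
48 / 4 = 12.00 → every 12 rows.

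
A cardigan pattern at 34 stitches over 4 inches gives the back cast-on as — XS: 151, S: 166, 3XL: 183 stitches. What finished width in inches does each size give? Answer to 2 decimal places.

XS 17.76 inches; S 19.53 inches; 3XL 21.53 inches.

34/4 = 8.5 sts per in.
XS: 151 / 8.5 = 17.765 → 17.76 in.
S: 166 / 8.5 = 19.529 → 19.53 in.
3XL: 183 / 8.5 = 21.529 → 21.53 in.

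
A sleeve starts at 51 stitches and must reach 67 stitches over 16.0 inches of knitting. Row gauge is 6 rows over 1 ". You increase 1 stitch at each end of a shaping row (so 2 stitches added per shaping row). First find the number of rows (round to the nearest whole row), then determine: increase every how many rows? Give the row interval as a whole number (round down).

Increase every 12th row.

Rows = 16.0 × 6 = 96.0 → 96 rows.
Stitches to add: 16 → 8 shaping rows (at 2 st each).
96 / 8 = 12.00 → every 12 rows.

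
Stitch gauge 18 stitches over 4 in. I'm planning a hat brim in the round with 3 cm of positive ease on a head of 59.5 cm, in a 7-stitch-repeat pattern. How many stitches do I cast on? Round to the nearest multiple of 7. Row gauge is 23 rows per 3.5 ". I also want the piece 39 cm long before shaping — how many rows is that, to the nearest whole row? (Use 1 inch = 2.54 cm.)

Cast on 112 stitches; work 101 rows.

Finished = 59.5 + 3 = 62.5 cm.
62.5 cm × 1/2.54 = 24.61 inches.
18/4 = 4.5 sts per in; 24.61 × 4.5 = 110.73 sts.
Nearest multiple of 7 → 112.
39 cm = 15.35 inches; × 6.571 = 100.90 → 101 rows.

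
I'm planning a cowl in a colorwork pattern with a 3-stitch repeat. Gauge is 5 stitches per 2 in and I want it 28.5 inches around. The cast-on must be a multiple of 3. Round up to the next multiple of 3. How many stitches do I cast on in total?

72 stitches.

5 / 2 = 2.5 sts per inch.
28.5 × 2.5 = 71.25 sts.
Next multiple of 3: 72.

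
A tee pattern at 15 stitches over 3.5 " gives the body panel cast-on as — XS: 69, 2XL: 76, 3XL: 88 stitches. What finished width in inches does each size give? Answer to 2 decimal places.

XS 16.10 inches; 2XL 17.73 inches; 3XL 20.53 inches.

15/3.5 = 4.286 sts per in.
XS: 69 / 4.286 = 16.100 → 16.10 in.
2XL: 76 / 4.286 = 17.733 → 17.73 in.
3XL: 88 / 4.286 = 20.533 → 20.53 in.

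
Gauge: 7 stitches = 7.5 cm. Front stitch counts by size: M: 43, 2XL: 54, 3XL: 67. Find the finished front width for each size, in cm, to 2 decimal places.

7/7.5 = 0.933 sts per cm.
M: 43 / 0.933 = 46.071 → 46.07 cm.
2XL: 54 / 0.933 = 57.857 → 57.86 cm.
3XL: 67 / 0.933 = 71.786 → 71.79 cm.

M 46.07 cm; 2XL 57.86 cm; 3XL 71.79 cm.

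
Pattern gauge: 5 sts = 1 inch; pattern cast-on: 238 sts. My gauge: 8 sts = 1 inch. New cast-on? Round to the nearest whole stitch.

Cast on 381 stitches.

Scale factor = 8 / 5 = 1.600.
238 × 8 / 5 = 380.80 sts.
→ 381 sts.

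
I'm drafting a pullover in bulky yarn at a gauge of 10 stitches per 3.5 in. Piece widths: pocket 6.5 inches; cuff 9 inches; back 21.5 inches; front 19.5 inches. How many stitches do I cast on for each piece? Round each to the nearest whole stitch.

Rate = 10/3.5 = 2.857 sts per in.
pocket: 6.5 × 2.857 = 18.57 → 19.
cuff: 9 × 2.857 = 25.71 → 26.
back: 21.5 × 2.857 = 61.43 → 61.
front: 19.5 × 2.857 = 55.71 → 56.

pocket 19; cuff 26; back 61; front 56.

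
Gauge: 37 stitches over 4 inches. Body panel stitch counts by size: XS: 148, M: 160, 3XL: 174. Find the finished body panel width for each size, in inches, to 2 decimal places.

XS 16.00 inches; M 17.30 inches; 3XL 18.81 inches.

37/4 = 9.25 sts per in.
XS: 148 / 9.25 = 16.000 → 16.00 in.
M: 160 / 9.25 = 17.297 → 17.30 in.
3XL: 174 / 9.25 = 18.811 → 18.81 in.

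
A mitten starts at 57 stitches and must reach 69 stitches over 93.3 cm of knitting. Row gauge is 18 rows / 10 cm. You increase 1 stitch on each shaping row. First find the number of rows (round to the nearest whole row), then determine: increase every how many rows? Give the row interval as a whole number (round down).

Increase every 14th row.

Rows = 93.3 × 1.8 = 167.9 → 168 rows.
Stitches to add: 12 → 12 shaping rows (at 1 st each).
168 / 12 = 14.00 → every 14 rows.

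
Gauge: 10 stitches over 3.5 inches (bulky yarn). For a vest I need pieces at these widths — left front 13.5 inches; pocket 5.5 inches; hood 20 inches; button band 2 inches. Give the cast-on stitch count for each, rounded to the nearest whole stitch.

left front 39; pocket 16; hood 57; button band 6.

Rate = 10/3.5 = 2.857 sts per in.
left front: 13.5 × 2.857 = 38.57 → 39.
pocket: 5.5 × 2.857 = 15.71 → 16.
hood: 20 × 2.857 = 57.14 → 57.
button band: 2 × 2.857 = 5.71 → 6.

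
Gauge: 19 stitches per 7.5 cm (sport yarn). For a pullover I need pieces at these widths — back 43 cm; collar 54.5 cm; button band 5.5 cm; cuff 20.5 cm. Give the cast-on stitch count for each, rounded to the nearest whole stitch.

back 109; collar 138; button band 14; cuff 52.

Rate = 19/7.5 = 2.533 sts per cm.
back: 43 × 2.533 = 108.93 → 109.
collar: 54.5 × 2.533 = 138.07 → 138.
button band: 5.5 × 2.533 = 13.93 → 14.
cuff: 20.5 × 2.533 = 51.93 → 52.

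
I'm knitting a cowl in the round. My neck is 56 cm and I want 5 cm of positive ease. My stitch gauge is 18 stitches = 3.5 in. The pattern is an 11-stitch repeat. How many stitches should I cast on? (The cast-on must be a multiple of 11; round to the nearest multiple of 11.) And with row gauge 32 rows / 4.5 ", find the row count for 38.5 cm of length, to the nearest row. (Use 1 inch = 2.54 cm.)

Cast on 121 stitches; work 108 rows.

Finished = 56 + 5 = 61 cm.
61 cm × 1/2.54 = 24.02 inches.
18/3.5 = 5.143 sts per in; 24.02 × 5.143 = 123.51 sts.
Nearest multiple of 11 → 121.
38.5 cm = 15.16 inches; × 7.111 = 107.79 → 108 rows.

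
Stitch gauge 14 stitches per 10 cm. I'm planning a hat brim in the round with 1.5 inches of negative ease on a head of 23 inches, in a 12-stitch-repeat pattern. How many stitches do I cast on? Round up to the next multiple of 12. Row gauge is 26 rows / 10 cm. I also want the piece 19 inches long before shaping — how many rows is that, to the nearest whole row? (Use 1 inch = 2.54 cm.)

Cast on 84 stitches; work 125 rows.

Finished = 23 − 1.5 = 21.5 inches.
21.5 inches × 2.54 = 54.61 cm.
14/10 = 1.4 sts per cm; 54.61 × 1.4 = 76.45 sts.
Next multiple of 12 → 84.
19 inches = 48.26 cm; × 2.6 = 125.48 → 125 rows.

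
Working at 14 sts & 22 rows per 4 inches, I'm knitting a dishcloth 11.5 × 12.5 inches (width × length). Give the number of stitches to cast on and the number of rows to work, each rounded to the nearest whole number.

Stitch gauge = 14/4 = 3.5 sts/in; 11.5 × 3.5 = 40.25 → 40 sts.
Row gauge = 22/4 = 5.5 rows/in; 12.5 × 5.5 = 68.75 → 69 rows.

Cast on 40 stitches and work 69 rows.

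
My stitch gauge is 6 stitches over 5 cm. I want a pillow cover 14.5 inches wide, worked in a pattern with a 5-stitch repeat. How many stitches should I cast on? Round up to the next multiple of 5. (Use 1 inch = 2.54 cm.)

14.5 in = 14.5 × 2.54 = 36.83 cm.
6 / 5 = 1.2 sts/cm.
36.83 × 1.2 = 44.20 sts.
→ 45.

CO 45 sts.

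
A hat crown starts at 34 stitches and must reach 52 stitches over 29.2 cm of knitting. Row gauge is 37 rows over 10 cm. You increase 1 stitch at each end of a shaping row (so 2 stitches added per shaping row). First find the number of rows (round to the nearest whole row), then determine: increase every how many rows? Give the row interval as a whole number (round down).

Rows = 29.2 × 3.7 = 108.0 → 108 rows.
Stitches to add: 18 → 9 shaping rows (at 2 st each).
108 / 9 = 12.00 → every 12 rows.

Increase every 12th row.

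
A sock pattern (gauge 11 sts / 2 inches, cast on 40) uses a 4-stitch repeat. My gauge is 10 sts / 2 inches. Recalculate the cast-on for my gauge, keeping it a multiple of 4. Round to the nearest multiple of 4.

CO 36 sts.

40 × 10 / 11 = 36.36.
Nearest multiple of 4: 36.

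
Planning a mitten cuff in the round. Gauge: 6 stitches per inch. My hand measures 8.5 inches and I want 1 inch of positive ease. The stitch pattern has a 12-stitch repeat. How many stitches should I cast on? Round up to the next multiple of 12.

Finished = 8.5 + 1 = 9.5 inches.
6 / 1 = 6 sts/in.
9.5 × 6 = 57.00 sts.
Next multiple of 12: 60.

Cast on 60 stitches.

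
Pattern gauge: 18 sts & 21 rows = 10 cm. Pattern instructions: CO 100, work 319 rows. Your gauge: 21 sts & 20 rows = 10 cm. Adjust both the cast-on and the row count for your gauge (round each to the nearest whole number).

Stitches: 100 × 21/18 = 116.67 → 117.
Rows: 319 × 20/21 = 303.81 → 304.

Cast on 117 stitches; work 304 rows.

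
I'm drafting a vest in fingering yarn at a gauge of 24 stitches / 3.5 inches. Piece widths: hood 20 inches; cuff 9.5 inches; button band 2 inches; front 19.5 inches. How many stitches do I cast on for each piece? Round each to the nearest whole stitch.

hood 137; cuff 65; button band 14; front 134.

Rate = 24/3.5 = 6.857 sts per in.
hood: 20 × 6.857 = 137.14 → 137.
cuff: 9.5 × 6.857 = 65.14 → 65.
button band: 2 × 6.857 = 13.71 → 14.
front: 19.5 × 6.857 = 133.71 → 134.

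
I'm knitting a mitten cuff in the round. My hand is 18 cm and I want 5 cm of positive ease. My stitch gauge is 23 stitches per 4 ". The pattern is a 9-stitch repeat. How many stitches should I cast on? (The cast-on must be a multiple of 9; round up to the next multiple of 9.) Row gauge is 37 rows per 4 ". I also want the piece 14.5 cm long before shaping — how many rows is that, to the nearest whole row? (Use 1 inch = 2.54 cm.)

Finished = 18 + 5 = 23 cm.
23 cm × 1/2.54 = 9.06 inches.
23/4 = 5.75 sts per in; 9.06 × 5.75 = 52.07 sts.
Next multiple of 9 → 54.
14.5 cm = 5.71 inches; × 9.25 = 52.81 → 53 rows.

Cast on 54 stitches; work 53 rows.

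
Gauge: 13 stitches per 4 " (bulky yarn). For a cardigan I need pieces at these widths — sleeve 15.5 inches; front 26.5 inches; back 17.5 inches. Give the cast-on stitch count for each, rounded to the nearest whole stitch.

sleeve 50; front 86; back 57.

Rate = 13/4 = 3.25 sts per in.
sleeve: 15.5 × 3.25 = 50.38 → 50.
front: 26.5 × 3.25 = 86.12 → 86.
back: 17.5 × 3.25 = 56.88 → 57.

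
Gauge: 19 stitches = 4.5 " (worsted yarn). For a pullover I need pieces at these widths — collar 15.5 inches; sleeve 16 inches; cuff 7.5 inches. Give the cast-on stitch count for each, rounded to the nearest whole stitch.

Rate = 19/4.5 = 4.222 sts per in.
collar: 15.5 × 4.222 = 65.44 → 65.
sleeve: 16 × 4.222 = 67.56 → 68.
cuff: 7.5 × 4.222 = 31.67 → 32.

collar 65; sleeve 68; cuff 32.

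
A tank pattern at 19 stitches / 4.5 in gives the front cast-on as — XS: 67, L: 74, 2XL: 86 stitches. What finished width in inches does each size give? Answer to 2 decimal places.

XS 15.87 inches; L 17.53 inches; 2XL 20.37 inches.

19/4.5 = 4.222 sts per in.
XS: 67 / 4.222 = 15.868 → 15.87 in.
L: 74 / 4.222 = 17.526 → 17.53 in.
2XL: 86 / 4.222 = 20.368 → 20.37 in.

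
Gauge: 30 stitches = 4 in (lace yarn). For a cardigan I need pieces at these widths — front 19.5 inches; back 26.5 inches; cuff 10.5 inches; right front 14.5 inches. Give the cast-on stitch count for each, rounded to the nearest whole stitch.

Rate = 30/4 = 7.5 sts per in.
front: 19.5 × 7.5 = 146.25 → 146.
back: 26.5 × 7.5 = 198.75 → 199.
cuff: 10.5 × 7.5 = 78.75 → 79.
right front: 14.5 × 7.5 = 108.75 → 109.

front 146; back 199; cuff 79; right front 109.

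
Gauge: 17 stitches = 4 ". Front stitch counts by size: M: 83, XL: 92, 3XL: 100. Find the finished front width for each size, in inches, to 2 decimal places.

17/4 = 4.25 sts per in.
M: 83 / 4.25 = 19.529 → 19.53 in.
XL: 92 / 4.25 = 21.647 → 21.65 in.
3XL: 100 / 4.25 = 23.529 → 23.53 in.

M 19.53 inches; XL 21.65 inches; 3XL 23.53 inches.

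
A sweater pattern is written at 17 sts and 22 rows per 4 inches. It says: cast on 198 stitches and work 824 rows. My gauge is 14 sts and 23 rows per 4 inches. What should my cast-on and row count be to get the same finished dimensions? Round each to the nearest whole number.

Cast on 163 stitches; work 861 rows.

Stitches: 198 × 14/17 = 163.06 → 163.
Rows: 824 × 23/22 = 861.45 → 861.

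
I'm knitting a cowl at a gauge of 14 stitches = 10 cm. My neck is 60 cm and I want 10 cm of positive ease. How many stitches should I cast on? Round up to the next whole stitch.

Finished = 60 + 10 = 70 cm.
14 / 10 = 1.4 sts per cm.
70.00 × 1.4 = 98.00 sts.

98 stitches.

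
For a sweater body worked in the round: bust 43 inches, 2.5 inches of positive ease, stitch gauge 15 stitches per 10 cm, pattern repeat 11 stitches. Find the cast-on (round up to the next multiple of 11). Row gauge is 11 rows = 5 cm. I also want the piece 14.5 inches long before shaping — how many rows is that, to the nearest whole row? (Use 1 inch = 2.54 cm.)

Cast on 176 stitches; work 81 rows.

Finished = 43 + 2.5 = 45.5 inches.
45.5 inches × 2.54 = 115.57 cm.
15/10 = 1.5 sts per cm; 115.57 × 1.5 = 173.35 sts.
Next multiple of 11 → 176.
14.5 inches = 36.83 cm; × 2.2 = 81.03 → 81 rows.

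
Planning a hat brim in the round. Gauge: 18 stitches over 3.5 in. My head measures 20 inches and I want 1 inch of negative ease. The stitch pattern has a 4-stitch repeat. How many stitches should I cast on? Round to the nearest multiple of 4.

Finished = 20 − 1 = 19 inches.
18 / 3.5 = 5.143 sts/in.
19 × 5.143 = 97.71 sts.
Nearest multiple of 4: 96.

CO 96 sts.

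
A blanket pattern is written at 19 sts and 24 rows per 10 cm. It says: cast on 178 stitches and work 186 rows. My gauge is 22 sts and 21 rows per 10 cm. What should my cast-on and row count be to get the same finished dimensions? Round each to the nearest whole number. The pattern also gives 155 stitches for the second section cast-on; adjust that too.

Stitches: 178 × 22/19 = 206.11 → 206.
Rows: 186 × 21/24 = 162.75 → 163.
second section cast-on: 155 × 22/19 = 179.47 → 179.

Cast on 206 stitches; work 163 rows; second section cast-on 179 stitches.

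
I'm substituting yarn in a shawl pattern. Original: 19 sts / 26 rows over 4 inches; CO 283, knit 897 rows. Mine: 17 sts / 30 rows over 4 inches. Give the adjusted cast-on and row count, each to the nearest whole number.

Cast on 253 stitches; work 1035 rows.

Stitches: 283 × 17/19 = 253.21 → 253.
Rows: 897 × 30/26 = 1035.00 → 1035.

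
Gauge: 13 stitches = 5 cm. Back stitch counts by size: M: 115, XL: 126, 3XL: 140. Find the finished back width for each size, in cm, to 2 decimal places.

13/5 = 2.6 sts per cm.
M: 115 / 2.6 = 44.231 → 44.23 cm.
XL: 126 / 2.6 = 48.462 → 48.46 cm.
3XL: 140 / 2.6 = 53.846 → 53.85 cm.

M 44.23 cm; XL 48.46 cm; 3XL 53.85 cm.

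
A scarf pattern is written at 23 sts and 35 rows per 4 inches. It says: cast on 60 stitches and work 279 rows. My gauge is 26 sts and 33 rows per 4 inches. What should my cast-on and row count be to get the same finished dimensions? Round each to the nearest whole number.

Stitches: 60 × 26/23 = 67.83 → 68.
Rows: 279 × 33/35 = 263.06 → 263.

Cast on 68 stitches; work 263 rows.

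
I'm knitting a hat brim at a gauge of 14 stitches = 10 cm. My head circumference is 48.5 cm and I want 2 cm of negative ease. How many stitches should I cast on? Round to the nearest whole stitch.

CO 65 sts.

Finished = 48.5 − 2 = 46.5 cm.
14 / 10 = 1.4 sts per cm.
46.50 × 1.4 = 65.10 sts.
→ 65 sts.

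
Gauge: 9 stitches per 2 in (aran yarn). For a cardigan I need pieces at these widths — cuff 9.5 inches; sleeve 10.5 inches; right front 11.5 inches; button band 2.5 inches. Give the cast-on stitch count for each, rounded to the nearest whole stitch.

Rate = 9/2 = 4.5 sts per in.
cuff: 9.5 × 4.5 = 42.75 → 43.
sleeve: 10.5 × 4.5 = 47.25 → 47.
right front: 11.5 × 4.5 = 51.75 → 52.
button band: 2.5 × 4.5 = 11.25 → 11.

cuff 43; sleeve 47; right front 52; button band 11.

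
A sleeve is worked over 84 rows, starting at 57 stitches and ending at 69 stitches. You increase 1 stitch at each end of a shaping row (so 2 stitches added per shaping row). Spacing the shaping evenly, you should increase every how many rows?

Increase every 14th row.

Stitches to add: |69 − 57| = 12.
Shaping rows needed: 12 / 2 = 6.
84 rows / 6 = every 14 rows.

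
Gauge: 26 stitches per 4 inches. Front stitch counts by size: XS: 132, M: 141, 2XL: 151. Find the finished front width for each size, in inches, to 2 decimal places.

XS 20.31 inches; M 21.69 inches; 2XL 23.23 inches.

26/4 = 6.5 sts per in.
XS: 132 / 6.5 = 20.308 → 20.31 in.
M: 141 / 6.5 = 21.692 → 21.69 in.
2XL: 151 / 6.5 = 23.231 → 23.23 in.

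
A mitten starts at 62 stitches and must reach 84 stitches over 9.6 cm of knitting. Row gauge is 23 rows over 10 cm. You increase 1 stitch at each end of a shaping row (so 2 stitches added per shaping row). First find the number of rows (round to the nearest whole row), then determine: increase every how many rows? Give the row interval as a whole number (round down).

Rows = 9.6 × 2.3 = 22.1 → 22 rows.
Stitches to add: 22 → 11 shaping rows (at 2 st each).
22 / 11 = 2.00 → every 2 rows.

Increase every 2nd row.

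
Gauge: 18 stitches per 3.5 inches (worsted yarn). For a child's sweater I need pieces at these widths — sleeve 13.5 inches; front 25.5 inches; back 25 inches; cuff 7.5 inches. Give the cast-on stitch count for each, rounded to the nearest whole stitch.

sleeve 69; front 131; back 129; cuff 39.

Rate = 18/3.5 = 5.143 sts per in.
sleeve: 13.5 × 5.143 = 69.43 → 69.
front: 25.5 × 5.143 = 131.14 → 131.
back: 25 × 5.143 = 128.57 → 129.
cuff: 7.5 × 5.143 = 38.57 → 39.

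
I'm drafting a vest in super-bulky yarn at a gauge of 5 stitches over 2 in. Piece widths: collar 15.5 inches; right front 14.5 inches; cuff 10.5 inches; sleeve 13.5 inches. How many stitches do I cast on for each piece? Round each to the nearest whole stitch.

Rate = 5/2 = 2.5 sts per in.
collar: 15.5 × 2.5 = 38.75 → 39.
right front: 14.5 × 2.5 = 36.25 → 36.
cuff: 10.5 × 2.5 = 26.25 → 26.
sleeve: 13.5 × 2.5 = 33.75 → 34.

collar 39; right front 36; cuff 26; sleeve 34.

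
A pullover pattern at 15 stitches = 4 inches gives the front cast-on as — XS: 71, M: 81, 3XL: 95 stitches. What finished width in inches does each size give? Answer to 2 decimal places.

15/4 = 3.75 sts per in.
XS: 71 / 3.75 = 18.933 → 18.93 in.
M: 81 / 3.75 = 21.600 → 21.60 in.
3XL: 95 / 3.75 = 25.333 → 25.33 in.

XS 18.93 inches; M 21.60 inches; 3XL 25.33 inches.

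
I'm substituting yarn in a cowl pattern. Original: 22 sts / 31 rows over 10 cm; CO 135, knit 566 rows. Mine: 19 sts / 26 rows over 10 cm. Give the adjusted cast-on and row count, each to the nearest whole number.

Cast on 117 stitches; work 475 rows.

Stitches: 135 × 19/22 = 116.59 → 117.
Rows: 566 × 26/31 = 474.71 → 475.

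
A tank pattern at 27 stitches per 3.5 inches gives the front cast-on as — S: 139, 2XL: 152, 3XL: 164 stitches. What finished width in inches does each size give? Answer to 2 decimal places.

27/3.5 = 7.714 sts per in.
S: 139 / 7.714 = 18.019 → 18.02 in.
2XL: 152 / 7.714 = 19.704 → 19.70 in.
3XL: 164 / 7.714 = 21.259 → 21.26 in.

S 18.02 inches; 2XL 19.70 inches; 3XL 21.26 inches.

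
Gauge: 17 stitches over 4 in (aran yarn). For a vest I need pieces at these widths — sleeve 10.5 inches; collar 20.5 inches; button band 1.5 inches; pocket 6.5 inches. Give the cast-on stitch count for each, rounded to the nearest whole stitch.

sleeve 45; collar 87; button band 6; pocket 28.

Rate = 17/4 = 4.25 sts per in.
sleeve: 10.5 × 4.25 = 44.62 → 45.
collar: 20.5 × 4.25 = 87.12 → 87.
button band: 1.5 × 4.25 = 6.38 → 6.
pocket: 6.5 × 4.25 = 27.62 → 28.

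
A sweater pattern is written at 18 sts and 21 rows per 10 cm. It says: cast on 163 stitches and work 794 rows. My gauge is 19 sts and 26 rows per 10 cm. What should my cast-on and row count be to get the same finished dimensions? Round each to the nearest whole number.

Cast on 172 stitches; work 983 rows.

Stitches: 163 × 19/18 = 172.06 → 172.
Rows: 794 × 26/21 = 983.05 → 983.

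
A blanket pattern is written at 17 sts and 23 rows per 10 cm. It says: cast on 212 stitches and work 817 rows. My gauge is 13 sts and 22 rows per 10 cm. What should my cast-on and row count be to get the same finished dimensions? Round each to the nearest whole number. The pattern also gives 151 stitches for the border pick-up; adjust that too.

Stitches: 212 × 13/17 = 162.12 → 162.
Rows: 817 × 22/23 = 781.48 → 781.
border pick-up: 151 × 13/17 = 115.47 → 115.

Cast on 162 stitches; work 781 rows; border pick-up 115 stitches.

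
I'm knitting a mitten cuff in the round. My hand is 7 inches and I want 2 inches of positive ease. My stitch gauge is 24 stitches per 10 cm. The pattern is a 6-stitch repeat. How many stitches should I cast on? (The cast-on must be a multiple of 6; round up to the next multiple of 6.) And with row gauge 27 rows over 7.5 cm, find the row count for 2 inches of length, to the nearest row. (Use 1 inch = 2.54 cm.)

Cast on 60 stitches; work 18 rows.

Finished = 7 + 2 = 9 inches.
9 inches × 2.54 = 22.86 cm.
24/10 = 2.4 sts per cm; 22.86 × 2.4 = 54.86 sts.
Next multiple of 6 → 60.
2 inches = 5.08 cm; × 3.6 = 18.29 → 18 rows.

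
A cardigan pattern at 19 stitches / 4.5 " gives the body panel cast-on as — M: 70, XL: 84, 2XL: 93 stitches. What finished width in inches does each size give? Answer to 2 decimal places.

19/4.5 = 4.222 sts per in.
M: 70 / 4.222 = 16.579 → 16.58 in.
XL: 84 / 4.222 = 19.895 → 19.89 in.
2XL: 93 / 4.222 = 22.026 → 22.03 in.

M 16.58 inches; XL 19.89 inches; 2XL 22.03 inches.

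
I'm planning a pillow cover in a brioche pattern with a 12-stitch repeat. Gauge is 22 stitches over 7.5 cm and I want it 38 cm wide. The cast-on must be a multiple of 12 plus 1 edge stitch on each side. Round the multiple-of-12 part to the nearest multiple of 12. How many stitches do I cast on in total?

Cast on 110 stitches.

22 / 7.5 = 2.933 sts per cm.
38 × 2.933 = 111.47 sts.
Less 2 edge sts → 109.47 for the repeat.
Nearest multiple of 12: 108.
Add back 2 edge sts → 110.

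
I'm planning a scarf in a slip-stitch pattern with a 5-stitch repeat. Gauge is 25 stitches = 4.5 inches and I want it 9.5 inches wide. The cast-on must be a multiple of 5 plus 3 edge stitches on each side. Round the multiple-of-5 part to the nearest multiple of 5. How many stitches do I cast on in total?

51 stitches.

25 / 4.5 = 5.556 sts per inch.
9.5 × 5.556 = 52.78 sts.
Less 6 edge sts → 46.78 for the repeat.
Nearest multiple of 5: 45.
Add back 6 edge sts → 51.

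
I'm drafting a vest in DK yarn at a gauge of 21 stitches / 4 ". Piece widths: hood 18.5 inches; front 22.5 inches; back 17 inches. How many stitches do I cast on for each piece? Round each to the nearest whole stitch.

Rate = 21/4 = 5.25 sts per in.
hood: 18.5 × 5.25 = 97.12 → 97.
front: 22.5 × 5.25 = 118.12 → 118.
back: 17 × 5.25 = 89.25 → 89.

hood 97; front 118; back 89.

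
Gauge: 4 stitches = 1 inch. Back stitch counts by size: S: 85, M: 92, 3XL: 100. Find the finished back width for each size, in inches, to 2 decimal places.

4/1 = 4 sts per in.
S: 85 / 4 = 21.250 → 21.25 in.
M: 92 / 4 = 23.000 → 23.00 in.
3XL: 100 / 4 = 25.000 → 25.00 in.

S 21.25 inches; M 23.00 inches; 3XL 25.00 inches.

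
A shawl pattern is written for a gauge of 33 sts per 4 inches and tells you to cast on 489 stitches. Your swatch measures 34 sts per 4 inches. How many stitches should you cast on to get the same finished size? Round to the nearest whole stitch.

Cast on 504 stitches.

Scale factor = 34 / 33 = 1.030.
489 × 34 / 33 = 503.82 sts.
→ 504 sts.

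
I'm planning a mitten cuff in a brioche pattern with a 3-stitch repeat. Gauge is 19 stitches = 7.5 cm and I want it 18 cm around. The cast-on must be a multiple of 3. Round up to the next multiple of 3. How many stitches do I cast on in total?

48 stitches.

19 / 7.5 = 2.533 sts per cm.
18 × 2.533 = 45.60 sts.
Next multiple of 3: 48.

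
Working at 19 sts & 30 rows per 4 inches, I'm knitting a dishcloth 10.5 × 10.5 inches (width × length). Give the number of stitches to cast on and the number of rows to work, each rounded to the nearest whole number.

Cast on 50 stitches and work 79 rows.

Stitch gauge = 19/4 = 4.75 sts/in; 10.5 × 4.75 = 49.88 → 50 sts.
Row gauge = 30/4 = 7.5 rows/in; 10.5 × 7.5 = 78.75 → 79 rows.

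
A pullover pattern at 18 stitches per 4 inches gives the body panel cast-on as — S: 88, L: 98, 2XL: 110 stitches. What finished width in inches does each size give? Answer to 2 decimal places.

18/4 = 4.5 sts per in.
S: 88 / 4.5 = 19.556 → 19.56 in.
L: 98 / 4.5 = 21.778 → 21.78 in.
2XL: 110 / 4.5 = 24.444 → 24.44 in.

S 19.56 inches; L 21.78 inches; 2XL 24.44 inches.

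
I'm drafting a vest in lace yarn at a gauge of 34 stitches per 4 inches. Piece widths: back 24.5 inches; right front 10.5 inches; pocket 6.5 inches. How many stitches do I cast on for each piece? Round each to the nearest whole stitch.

back 208; right front 89; pocket 55.

Rate = 34/4 = 8.5 sts per in.
back: 24.5 × 8.5 = 208.25 → 208.
right front: 10.5 × 8.5 = 89.25 → 89.
pocket: 6.5 × 8.5 = 55.25 → 55.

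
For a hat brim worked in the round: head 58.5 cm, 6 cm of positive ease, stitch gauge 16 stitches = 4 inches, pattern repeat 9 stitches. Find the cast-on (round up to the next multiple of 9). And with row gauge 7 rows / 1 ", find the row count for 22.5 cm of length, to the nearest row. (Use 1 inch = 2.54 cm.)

Cast on 108 stitches; work 62 rows.

Finished = 58.5 + 6 = 64.5 cm.
64.5 cm × 1/2.54 = 25.39 inches.
16/4 = 4 sts per in; 25.39 × 4 = 101.57 sts.
Next multiple of 9 → 108.
22.5 cm = 8.86 inches; × 7 = 62.01 → 62 rows.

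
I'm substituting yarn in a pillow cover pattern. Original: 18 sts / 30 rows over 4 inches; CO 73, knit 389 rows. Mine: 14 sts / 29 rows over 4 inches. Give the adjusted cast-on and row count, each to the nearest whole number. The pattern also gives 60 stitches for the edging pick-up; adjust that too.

Cast on 57 stitches; work 376 rows; edging pick-up 47 stitches.

Stitches: 73 × 14/18 = 56.78 → 57.
Rows: 389 × 29/30 = 376.03 → 376.
edging pick-up: 60 × 14/18 = 46.67 → 47.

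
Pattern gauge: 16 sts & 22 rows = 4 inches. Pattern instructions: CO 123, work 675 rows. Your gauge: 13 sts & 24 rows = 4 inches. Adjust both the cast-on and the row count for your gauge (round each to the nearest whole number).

Cast on 100 stitches; work 736 rows.

Stitches: 123 × 13/16 = 99.94 → 100.
Rows: 675 × 24/22 = 736.36 → 736.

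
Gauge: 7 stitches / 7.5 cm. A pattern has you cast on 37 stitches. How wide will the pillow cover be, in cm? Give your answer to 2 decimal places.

7 stitches / 7.5 cm = 0.933 stitches per cm.
37 / 0.933 = 39.643 cm.

39.64 cm.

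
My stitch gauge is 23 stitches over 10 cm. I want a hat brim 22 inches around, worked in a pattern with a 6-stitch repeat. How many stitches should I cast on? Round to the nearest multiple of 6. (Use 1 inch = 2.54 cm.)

CO 126 sts.

22 in = 22 × 2.54 = 55.88 cm.
23 / 10 = 2.3 sts/cm.
55.88 × 2.3 = 128.52 sts.
→ 126.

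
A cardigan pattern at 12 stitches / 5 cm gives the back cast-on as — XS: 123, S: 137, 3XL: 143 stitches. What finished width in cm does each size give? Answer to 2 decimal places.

12/5 = 2.4 sts per cm.
XS: 123 / 2.4 = 51.250 → 51.25 cm.
S: 137 / 2.4 = 57.083 → 57.08 cm.
3XL: 143 / 2.4 = 59.583 → 59.58 cm.

XS 51.25 cm; S 57.08 cm; 3XL 59.58 cm.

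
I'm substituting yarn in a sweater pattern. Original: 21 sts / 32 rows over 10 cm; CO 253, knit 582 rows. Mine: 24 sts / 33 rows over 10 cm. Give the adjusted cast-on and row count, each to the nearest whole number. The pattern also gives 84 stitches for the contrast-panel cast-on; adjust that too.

Cast on 289 stitches; work 600 rows; contrast-panel cast-on 96 stitches.

Stitches: 253 × 24/21 = 289.14 → 289.
Rows: 582 × 33/32 = 600.19 → 600.
contrast-panel cast-on: 84 × 24/21 = 96.00 → 96.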